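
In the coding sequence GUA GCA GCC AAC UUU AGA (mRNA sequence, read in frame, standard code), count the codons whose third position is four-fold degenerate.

Codon 1 GUA (Val): third position 4-fold.
Codon 2 GCA (Ala): third position 4-fold.
Codon 3 GCC (Ala): third position 4-fold.
Codon 4 AAC (Asn): third position 2-fold.
Codon 5 UUU (Phe): third position 2-fold.
Codon 6 AGA (Arg): third position 2-fold.
Four-fold degenerate third positions: 3.

3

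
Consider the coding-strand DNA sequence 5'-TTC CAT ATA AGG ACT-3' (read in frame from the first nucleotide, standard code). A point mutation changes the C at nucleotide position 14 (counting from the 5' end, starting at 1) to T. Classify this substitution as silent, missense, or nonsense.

Position 14 falls in codon 5: ACT → Thr.
After the substitution the codon is ATT → Ile.
Thr ≠ Ile, so this is a missense mutation.

missense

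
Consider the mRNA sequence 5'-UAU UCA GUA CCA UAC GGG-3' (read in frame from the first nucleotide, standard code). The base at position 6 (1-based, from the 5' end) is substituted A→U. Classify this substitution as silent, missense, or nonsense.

silent

Position 6 falls in codon 2: UCA → Ser.
After the substitution the codon is UCU → Ser.
Both encode Ser, so the change is synonymous.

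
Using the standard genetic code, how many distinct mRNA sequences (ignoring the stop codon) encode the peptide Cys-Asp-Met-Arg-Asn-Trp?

Cys: 2 codons.
Asp: 2 codons.
Met: 1 codon.
Arg: 6 codons.
Asn: 2 codons.
Trp: 1 codon.
2 × 2 × 1 × 6 × 2 × 1 = 48.

48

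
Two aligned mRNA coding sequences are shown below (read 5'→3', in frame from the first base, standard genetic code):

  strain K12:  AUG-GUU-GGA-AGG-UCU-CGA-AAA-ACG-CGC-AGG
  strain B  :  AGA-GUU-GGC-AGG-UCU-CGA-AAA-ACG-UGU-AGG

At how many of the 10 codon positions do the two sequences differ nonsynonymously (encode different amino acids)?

Codon 1: AUG Met / AGA Arg — nonsynonymous.
Codon 2: GUU Val / GUU Val — identical.
Codon 3: GGA Gly / GGC Gly — synonymous.
Codon 4: AGG Arg / AGG Arg — identical.
Codon 5: UCU Ser / UCU Ser — identical.
Codon 6: CGA Arg / CGA Arg — identical.
Codon 7: AAA Lys / AAA Lys — identical.
Codon 8: ACG Thr / ACG Thr — identical.
Codon 9: CGC Arg / UGU Cys — nonsynonymous.
Codon 10: AGG Arg / AGG Arg — identical.
Nonsynonymous differences: 2.

2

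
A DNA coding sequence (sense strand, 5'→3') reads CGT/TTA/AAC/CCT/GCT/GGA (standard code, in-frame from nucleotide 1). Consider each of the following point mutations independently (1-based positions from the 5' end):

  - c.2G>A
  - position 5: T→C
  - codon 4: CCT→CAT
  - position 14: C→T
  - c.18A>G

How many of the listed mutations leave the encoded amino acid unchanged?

Codon 1: CGT (Arg) → CAT (His) — missense.
Codon 2: TTA (Leu) → TCA (Ser) — missense.
Codon 4: CCT (Pro) → CAT (His) — missense.
Codon 5: GCT (Ala) → GTT (Val) — missense.
Codon 6: GGA (Gly) → GGG (Gly) — synonymous.
Synonymous: 1 of 5.

1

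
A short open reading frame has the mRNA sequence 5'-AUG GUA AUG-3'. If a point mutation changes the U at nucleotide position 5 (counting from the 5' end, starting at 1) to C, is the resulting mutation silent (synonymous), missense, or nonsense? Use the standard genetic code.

Position 5 falls in codon 2: GUA → Val.
After the substitution the codon is GCA → Ala.
Val ≠ Ala, so this is a missense mutation.

missense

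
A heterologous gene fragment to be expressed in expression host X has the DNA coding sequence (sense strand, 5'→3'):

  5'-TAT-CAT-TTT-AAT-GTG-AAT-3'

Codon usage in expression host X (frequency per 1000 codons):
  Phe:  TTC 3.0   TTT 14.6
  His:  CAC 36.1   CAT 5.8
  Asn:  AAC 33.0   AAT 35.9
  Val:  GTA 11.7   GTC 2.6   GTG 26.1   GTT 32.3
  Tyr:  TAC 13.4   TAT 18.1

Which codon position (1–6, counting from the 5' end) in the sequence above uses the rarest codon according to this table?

2

Codon 1 TAT (Tyr): 18.1 per 1000.
Codon 2 CAT (His): 5.8 per 1000.
Codon 3 TTT (Phe): 14.6 per 1000.
Codon 4 AAT (Asn): 35.9 per 1000.
Codon 5 GTG (Val): 26.1 per 1000.
Codon 6 AAT (Asn): 35.9 per 1000.
Lowest frequency is 5.8 at codon 2.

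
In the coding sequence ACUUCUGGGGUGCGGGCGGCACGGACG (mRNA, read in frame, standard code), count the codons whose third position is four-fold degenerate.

Codon 1 ACU (Thr): third position 4-fold.
Codon 2 UCU (Ser): third position 4-fold.
Codon 3 GGG (Gly): third position 4-fold.
Codon 4 GUG (Val): third position 4-fold.
Codon 5 CGG (Arg): third position 4-fold.
Codon 6 GCG (Ala): third position 4-fold.
Codon 7 GCA (Ala): third position 4-fold.
Codon 8 CGG (Arg): third position 4-fold.
Codon 9 ACG (Thr): third position 4-fold.
Four-fold degenerate third positions: 9.

9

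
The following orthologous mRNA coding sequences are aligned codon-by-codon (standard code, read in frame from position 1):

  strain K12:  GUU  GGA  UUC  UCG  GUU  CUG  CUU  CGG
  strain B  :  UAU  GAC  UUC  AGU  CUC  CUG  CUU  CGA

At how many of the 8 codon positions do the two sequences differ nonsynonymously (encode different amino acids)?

3

Codon 1: GUU Val / UAU Tyr — nonsynonymous.
Codon 2: GGA Gly / GAC Asp — nonsynonymous.
Codon 3: UUC Phe / UUC Phe — identical.
Codon 4: UCG Ser / AGU Ser — synonymous.
Codon 5: GUU Val / CUC Leu — nonsynonymous.
Codon 6: CUG Leu / CUG Leu — identical.
Codon 7: CUU Leu / CUU Leu — identical.
Codon 8: CGG Arg / CGA Arg — synonymous.
Nonsynonymous differences: 3.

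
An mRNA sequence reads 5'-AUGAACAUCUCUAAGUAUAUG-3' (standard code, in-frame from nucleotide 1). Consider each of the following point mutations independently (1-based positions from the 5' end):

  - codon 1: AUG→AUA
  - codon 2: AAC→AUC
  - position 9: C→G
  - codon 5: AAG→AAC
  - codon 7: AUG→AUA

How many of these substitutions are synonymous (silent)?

Codon 1: AUG (Met) → AUA (Ile) — missense.
Codon 2: AAC (Asn) → AUC (Ile) — missense.
Codon 3: AUC (Ile) → AUG (Met) — missense.
Codon 5: AAG (Lys) → AAC (Asn) — missense.
Codon 7: AUG (Met) → AUA (Ile) — missense.
Synonymous: 0 of 5.

0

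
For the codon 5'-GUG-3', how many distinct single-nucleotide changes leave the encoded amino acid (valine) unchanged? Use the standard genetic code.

3

Position 1: none → 0 synonymous.
Position 2: none → 0 synonymous.
Position 3: GUU, GUC, GUA → 3 synonymous.
Total: 0 + 0 + 3 = 3.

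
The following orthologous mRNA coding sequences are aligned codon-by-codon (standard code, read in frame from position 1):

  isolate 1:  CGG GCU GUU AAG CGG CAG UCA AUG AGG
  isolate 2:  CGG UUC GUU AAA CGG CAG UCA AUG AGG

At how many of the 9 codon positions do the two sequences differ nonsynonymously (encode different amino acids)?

1

Codon 1: CGG Arg / CGG Arg — identical.
Codon 2: GCU Ala / UUC Phe — nonsynonymous.
Codon 3: GUU Val / GUU Val — identical.
Codon 4: AAG Lys / AAA Lys — synonymous.
Codon 5: CGG Arg / CGG Arg — identical.
Codon 6: CAG Gln / CAG Gln — identical.
Codon 7: UCA Ser / UCA Ser — identical.
Codon 8: AUG Met / AUG Met — identical.
Codon 9: AGG Arg / AGG Arg — identical.
Nonsynonymous differences: 1.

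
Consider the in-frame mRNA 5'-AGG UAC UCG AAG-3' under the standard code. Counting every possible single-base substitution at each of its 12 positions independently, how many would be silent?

Codon 1 (AGG, Arg): 2 synonymous substitutions.
Codon 2 (UAC, Tyr): 1 synonymous substitution.
Codon 3 (UCG, Ser): 3 synonymous substitutions.
Codon 4 (AAG, Lys): 1 synonymous substitution.
Total: 2 + 1 + 3 + 1 = 7.

7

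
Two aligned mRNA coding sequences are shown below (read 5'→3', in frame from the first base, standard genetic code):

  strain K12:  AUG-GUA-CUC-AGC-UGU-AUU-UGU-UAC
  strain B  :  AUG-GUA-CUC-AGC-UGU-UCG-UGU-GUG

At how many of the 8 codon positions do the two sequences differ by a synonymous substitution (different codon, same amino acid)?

0

Codon 1: AUG Met / AUG Met — identical.
Codon 2: GUA Val / GUA Val — identical.
Codon 3: CUC Leu / CUC Leu — identical.
Codon 4: AGC Ser / AGC Ser — identical.
Codon 5: UGU Cys / UGU Cys — identical.
Codon 6: AUU Ile / UCG Ser — nonsynonymous.
Codon 7: UGU Cys / UGU Cys — identical.
Codon 8: UAC Tyr / GUG Val — nonsynonymous.
Synonymous differences: 0.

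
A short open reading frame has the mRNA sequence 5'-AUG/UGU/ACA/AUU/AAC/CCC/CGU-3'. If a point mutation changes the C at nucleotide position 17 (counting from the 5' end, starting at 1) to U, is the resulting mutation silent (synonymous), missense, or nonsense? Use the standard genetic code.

Position 17 falls in codon 6: CCC → Pro.
After the substitution the codon is CUC → Leu.
Pro ≠ Leu, so this is a missense mutation.

missense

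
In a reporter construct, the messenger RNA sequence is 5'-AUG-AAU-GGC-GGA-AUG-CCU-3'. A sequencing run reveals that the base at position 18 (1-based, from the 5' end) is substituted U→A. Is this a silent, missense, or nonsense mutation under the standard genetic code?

silent

Position 18 falls in codon 6: CCU → Pro.
After the substitution the codon is CCA → Pro.
Both encode Pro, so the change is synonymous.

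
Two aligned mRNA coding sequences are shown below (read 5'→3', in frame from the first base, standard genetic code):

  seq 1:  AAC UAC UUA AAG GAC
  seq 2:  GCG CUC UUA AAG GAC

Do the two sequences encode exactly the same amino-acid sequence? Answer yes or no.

Codon 1: AAC Asn / GCG Ala — nonsynonymous.
Codon 2: UAC Tyr / CUC Leu — nonsynonymous.
Codon 3: UUA Leu / UUA Leu — identical.
Codon 4: AAG Lys / AAG Lys — identical.
Codon 5: GAC Asp / GAC Asp — identical.
Nonsynonymous differences: 2 → different protein.

no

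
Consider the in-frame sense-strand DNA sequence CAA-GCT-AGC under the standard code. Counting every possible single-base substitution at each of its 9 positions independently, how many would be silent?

5

Codon 1 (CAA, Gln): 1 synonymous substitution.
Codon 2 (GCT, Ala): 3 synonymous substitutions.
Codon 3 (AGC, Ser): 1 synonymous substitution.
Total: 1 + 3 + 1 = 5.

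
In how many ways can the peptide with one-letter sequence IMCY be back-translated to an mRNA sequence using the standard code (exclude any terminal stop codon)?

Ile: 3 codons.
Met: 1 codon.
Cys: 2 codons.
Tyr: 2 codons.
3 × 1 × 2 × 2 = 12.

12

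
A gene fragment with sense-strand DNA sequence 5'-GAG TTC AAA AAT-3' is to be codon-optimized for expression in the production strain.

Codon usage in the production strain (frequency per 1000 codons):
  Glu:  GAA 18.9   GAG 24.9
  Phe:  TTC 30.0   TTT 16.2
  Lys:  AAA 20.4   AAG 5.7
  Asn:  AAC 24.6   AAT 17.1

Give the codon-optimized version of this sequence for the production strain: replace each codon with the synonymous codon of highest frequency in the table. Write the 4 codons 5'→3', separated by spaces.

Codon 1 (Glu): best is GAG at 24.9.
Codon 2 (Phe): best is TTC at 30.0.
Codon 3 (Lys): best is AAA at 20.4.
Codon 4 (Asn): best is AAC at 24.6.

GAG TTC AAA AAC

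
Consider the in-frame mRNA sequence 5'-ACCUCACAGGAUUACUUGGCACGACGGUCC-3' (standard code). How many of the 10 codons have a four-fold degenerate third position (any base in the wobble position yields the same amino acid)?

6

Codon 1 ACC (Thr): third position 4-fold.
Codon 2 UCA (Ser): third position 4-fold.
Codon 3 CAG (Gln): third position 2-fold.
Codon 4 GAU (Asp): third position 2-fold.
Codon 5 UAC (Tyr): third position 2-fold.
Codon 6 UUG (Leu): third position 2-fold.
Codon 7 GCA (Ala): third position 4-fold.
Codon 8 CGA (Arg): third position 4-fold.
Codon 9 CGG (Arg): third position 4-fold.
Codon 10 UCC (Ser): third position 4-fold.
Four-fold degenerate third positions: 6.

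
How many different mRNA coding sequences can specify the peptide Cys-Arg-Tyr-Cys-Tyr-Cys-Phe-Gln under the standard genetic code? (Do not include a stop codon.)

768

Cys: 2 codons.
Arg: 6 codons.
Tyr: 2 codons.
Cys: 2 codons.
Tyr: 2 codons.
Cys: 2 codons.
Phe: 2 codons.
Gln: 2 codons.
2 × 6 × 2 × 2 × 2 × 2 × 2 × 2 = 768.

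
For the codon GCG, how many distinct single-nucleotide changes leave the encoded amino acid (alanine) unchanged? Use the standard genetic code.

Position 1: none → 0 synonymous.
Position 2: none → 0 synonymous.
Position 3: GCT, GCC, GCA → 3 synonymous.
Total: 0 + 0 + 3 = 3.

3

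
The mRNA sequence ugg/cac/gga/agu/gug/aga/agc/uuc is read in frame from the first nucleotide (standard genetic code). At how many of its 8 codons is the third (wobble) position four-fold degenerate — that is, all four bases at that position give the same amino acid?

2

Codon 1 UGG (Trp): third position 1-fold.
Codon 2 CAC (His): third position 2-fold.
Codon 3 GGA (Gly): third position 4-fold.
Codon 4 AGU (Ser): third position 2-fold.
Codon 5 GUG (Val): third position 4-fold.
Codon 6 AGA (Arg): third position 2-fold.
Codon 7 AGC (Ser): third position 2-fold.
Codon 8 UUC (Phe): third position 2-fold.
Four-fold degenerate third positions: 2.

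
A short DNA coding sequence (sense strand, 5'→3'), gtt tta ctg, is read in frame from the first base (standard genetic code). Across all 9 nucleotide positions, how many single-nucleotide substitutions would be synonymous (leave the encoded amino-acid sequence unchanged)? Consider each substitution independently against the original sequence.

9

Codon 1 (GTT, Val): 3 synonymous substitutions.
Codon 2 (TTA, Leu): 2 synonymous substitutions.
Codon 3 (CTG, Leu): 4 synonymous substitutions.
Total: 3 + 2 + 4 = 9.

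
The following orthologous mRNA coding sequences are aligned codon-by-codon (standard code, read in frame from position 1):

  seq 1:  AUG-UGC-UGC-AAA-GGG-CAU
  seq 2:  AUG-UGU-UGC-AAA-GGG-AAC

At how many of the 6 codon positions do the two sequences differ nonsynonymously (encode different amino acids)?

Codon 1: AUG Met / AUG Met — identical.
Codon 2: UGC Cys / UGU Cys — synonymous.
Codon 3: UGC Cys / UGC Cys — identical.
Codon 4: AAA Lys / AAA Lys — identical.
Codon 5: GGG Gly / GGG Gly — identical.
Codon 6: CAU His / AAC Asn — nonsynonymous.
Nonsynonymous differences: 1.

1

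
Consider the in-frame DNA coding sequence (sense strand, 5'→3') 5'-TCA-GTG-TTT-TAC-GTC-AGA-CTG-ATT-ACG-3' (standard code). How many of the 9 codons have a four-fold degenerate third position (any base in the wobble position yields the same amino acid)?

5

Codon 1 TCA (Ser): third position 4-fold.
Codon 2 GTG (Val): third position 4-fold.
Codon 3 TTT (Phe): third position 2-fold.
Codon 4 TAC (Tyr): third position 2-fold.
Codon 5 GTC (Val): third position 4-fold.
Codon 6 AGA (Arg): third position 2-fold.
Codon 7 CTG (Leu): third position 4-fold.
Codon 8 ATT (Ile): third position 3-fold.
Codon 9 ACG (Thr): third position 4-fold.
Four-fold degenerate third positions: 5.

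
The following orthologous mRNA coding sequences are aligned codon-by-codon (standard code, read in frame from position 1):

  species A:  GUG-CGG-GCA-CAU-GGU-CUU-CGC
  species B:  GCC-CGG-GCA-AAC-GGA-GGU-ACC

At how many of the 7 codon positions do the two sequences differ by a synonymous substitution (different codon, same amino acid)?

1

Codon 1: GUG Val / GCC Ala — nonsynonymous.
Codon 2: CGG Arg / CGG Arg — identical.
Codon 3: GCA Ala / GCA Ala — identical.
Codon 4: CAU His / AAC Asn — nonsynonymous.
Codon 5: GGU Gly / GGA Gly — synonymous.
Codon 6: CUU Leu / GGU Gly — nonsynonymous.
Codon 7: CGC Arg / ACC Thr — nonsynonymous.
Synonymous differences: 1.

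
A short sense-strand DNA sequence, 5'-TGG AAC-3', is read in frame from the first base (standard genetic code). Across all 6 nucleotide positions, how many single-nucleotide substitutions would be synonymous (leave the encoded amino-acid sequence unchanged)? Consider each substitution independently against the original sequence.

Codon 1 (TGG, Trp): 0 synonymous substitutions.
Codon 2 (AAC, Asn): 1 synonymous substitution.
Total: 0 + 1 = 1.

1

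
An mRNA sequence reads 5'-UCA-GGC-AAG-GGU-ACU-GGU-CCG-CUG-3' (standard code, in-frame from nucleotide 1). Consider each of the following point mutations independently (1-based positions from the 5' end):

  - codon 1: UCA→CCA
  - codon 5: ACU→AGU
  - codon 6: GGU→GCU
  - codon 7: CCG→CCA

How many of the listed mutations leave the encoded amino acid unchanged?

1

Codon 1: UCA (Ser) → CCA (Pro) — missense.
Codon 5: ACU (Thr) → AGU (Ser) — missense.
Codon 6: GGU (Gly) → GCU (Ala) — missense.
Codon 7: CCG (Pro) → CCA (Pro) — synonymous.
Synonymous: 1 of 4.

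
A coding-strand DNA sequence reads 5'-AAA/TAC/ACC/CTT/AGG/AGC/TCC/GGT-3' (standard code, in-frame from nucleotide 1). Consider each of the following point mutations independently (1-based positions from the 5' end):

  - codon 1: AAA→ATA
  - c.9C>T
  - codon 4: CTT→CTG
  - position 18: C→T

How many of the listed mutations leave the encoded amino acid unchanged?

Codon 1: AAA (Lys) → ATA (Ile) — missense.
Codon 3: ACC (Thr) → ACT (Thr) — synonymous.
Codon 4: CTT (Leu) → CTG (Leu) — synonymous.
Codon 6: AGC (Ser) → AGT (Ser) — synonymous.
Synonymous: 3 of 4.

3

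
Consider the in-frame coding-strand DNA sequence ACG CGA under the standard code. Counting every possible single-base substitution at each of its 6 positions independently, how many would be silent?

7

Codon 1 (ACG, Thr): 3 synonymous substitutions.
Codon 2 (CGA, Arg): 4 synonymous substitutions.
Total: 3 + 4 = 7.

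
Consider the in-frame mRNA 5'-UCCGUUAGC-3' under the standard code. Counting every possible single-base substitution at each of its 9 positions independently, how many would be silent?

7

Codon 1 (UCC, Ser): 3 synonymous substitutions.
Codon 2 (GUU, Val): 3 synonymous substitutions.
Codon 3 (AGC, Ser): 1 synonymous substitution.
Total: 3 + 3 + 1 = 7.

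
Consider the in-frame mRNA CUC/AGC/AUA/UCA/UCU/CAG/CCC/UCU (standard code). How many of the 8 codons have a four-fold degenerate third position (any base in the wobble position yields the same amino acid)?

Codon 1 CUC (Leu): third position 4-fold.
Codon 2 AGC (Ser): third position 2-fold.
Codon 3 AUA (Ile): third position 3-fold.
Codon 4 UCA (Ser): third position 4-fold.
Codon 5 UCU (Ser): third position 4-fold.
Codon 6 CAG (Gln): third position 2-fold.
Codon 7 CCC (Pro): third position 4-fold.
Codon 8 UCU (Ser): third position 4-fold.
Four-fold degenerate third positions: 5.

5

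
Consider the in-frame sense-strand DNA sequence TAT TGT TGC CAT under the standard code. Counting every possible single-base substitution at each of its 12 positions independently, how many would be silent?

4

Codon 1 (TAT, Tyr): 1 synonymous substitution.
Codon 2 (TGT, Cys): 1 synonymous substitution.
Codon 3 (TGC, Cys): 1 synonymous substitution.
Codon 4 (CAT, His): 1 synonymous substitution.
Total: 1 + 1 + 1 + 1 = 4.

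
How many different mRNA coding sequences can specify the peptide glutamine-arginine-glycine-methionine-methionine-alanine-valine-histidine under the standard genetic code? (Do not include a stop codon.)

Gln: 2 codons.
Arg: 6 codons.
Gly: 4 codons.
Met: 1 codon.
Met: 1 codon.
Ala: 4 codons.
Val: 4 codons.
His: 2 codons.
2 × 6 × 4 × 1 × 1 × 4 × 4 × 2 = 1536.

1536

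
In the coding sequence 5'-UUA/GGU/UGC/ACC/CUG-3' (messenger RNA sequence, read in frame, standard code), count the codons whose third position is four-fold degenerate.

3

Codon 1 UUA (Leu): third position 2-fold.
Codon 2 GGU (Gly): third position 4-fold.
Codon 3 UGC (Cys): third position 2-fold.
Codon 4 ACC (Thr): third position 4-fold.
Codon 5 CUG (Leu): third position 4-fold.
Four-fold degenerate third positions: 3.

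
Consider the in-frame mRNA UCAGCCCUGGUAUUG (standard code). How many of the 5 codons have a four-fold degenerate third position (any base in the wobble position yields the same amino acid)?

Codon 1 UCA (Ser): third position 4-fold.
Codon 2 GCC (Ala): third position 4-fold.
Codon 3 CUG (Leu): third position 4-fold.
Codon 4 GUA (Val): third position 4-fold.
Codon 5 UUG (Leu): third position 2-fold.
Four-fold degenerate third positions: 4.

4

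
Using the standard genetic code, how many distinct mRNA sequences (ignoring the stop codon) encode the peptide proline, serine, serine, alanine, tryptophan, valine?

2304

Pro: 4 codons.
Ser: 6 codons.
Ser: 6 codons.
Ala: 4 codons.
Trp: 1 codon.
Val: 4 codons.
4 × 6 × 6 × 4 × 1 × 4 = 2304.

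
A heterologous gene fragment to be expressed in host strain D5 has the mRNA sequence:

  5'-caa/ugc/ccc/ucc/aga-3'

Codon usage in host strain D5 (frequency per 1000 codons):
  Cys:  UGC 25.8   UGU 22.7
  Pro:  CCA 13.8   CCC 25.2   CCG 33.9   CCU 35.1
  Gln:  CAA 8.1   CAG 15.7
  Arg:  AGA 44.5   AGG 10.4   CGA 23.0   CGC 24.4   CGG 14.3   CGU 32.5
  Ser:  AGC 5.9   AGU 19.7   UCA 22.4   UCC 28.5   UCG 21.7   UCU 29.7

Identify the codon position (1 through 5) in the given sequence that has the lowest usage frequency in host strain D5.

Codon 1 CAA (Gln): 8.1 per 1000.
Codon 2 UGC (Cys): 25.8 per 1000.
Codon 3 CCC (Pro): 25.2 per 1000.
Codon 4 UCC (Ser): 28.5 per 1000.
Codon 5 AGA (Arg): 44.5 per 1000.
Lowest frequency is 8.1 at codon 1.

1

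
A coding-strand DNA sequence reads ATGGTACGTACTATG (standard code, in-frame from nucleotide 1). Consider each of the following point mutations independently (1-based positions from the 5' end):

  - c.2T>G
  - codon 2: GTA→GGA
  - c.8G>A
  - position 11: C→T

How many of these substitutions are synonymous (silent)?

Codon 1: ATG (Met) → AGG (Arg) — missense.
Codon 2: GTA (Val) → GGA (Gly) — missense.
Codon 3: CGT (Arg) → CAT (His) — missense.
Codon 4: ACT (Thr) → ATT (Ile) — missense.
Synonymous: 0 of 4.

0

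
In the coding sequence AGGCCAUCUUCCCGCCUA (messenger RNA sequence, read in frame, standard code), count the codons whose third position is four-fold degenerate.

5

Codon 1 AGG (Arg): third position 2-fold.
Codon 2 CCA (Pro): third position 4-fold.
Codon 3 UCU (Ser): third position 4-fold.
Codon 4 UCC (Ser): third position 4-fold.
Codon 5 CGC (Arg): third position 4-fold.
Codon 6 CUA (Leu): third position 4-fold.
Four-fold degenerate third positions: 5.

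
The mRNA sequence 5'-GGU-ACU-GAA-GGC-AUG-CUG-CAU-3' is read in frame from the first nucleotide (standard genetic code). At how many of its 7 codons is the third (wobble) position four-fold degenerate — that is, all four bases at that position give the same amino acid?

Codon 1 GGU (Gly): third position 4-fold.
Codon 2 ACU (Thr): third position 4-fold.
Codon 3 GAA (Glu): third position 2-fold.
Codon 4 GGC (Gly): third position 4-fold.
Codon 5 AUG (Met): third position 1-fold.
Codon 6 CUG (Leu): third position 4-fold.
Codon 7 CAU (His): third position 2-fold.
Four-fold degenerate third positions: 4.

4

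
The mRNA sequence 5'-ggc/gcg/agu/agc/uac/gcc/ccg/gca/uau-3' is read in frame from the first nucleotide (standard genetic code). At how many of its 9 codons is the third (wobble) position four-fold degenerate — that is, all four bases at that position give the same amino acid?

Codon 1 GGC (Gly): third position 4-fold.
Codon 2 GCG (Ala): third position 4-fold.
Codon 3 AGU (Ser): third position 2-fold.
Codon 4 AGC (Ser): third position 2-fold.
Codon 5 UAC (Tyr): third position 2-fold.
Codon 6 GCC (Ala): third position 4-fold.
Codon 7 CCG (Pro): third position 4-fold.
Codon 8 GCA (Ala): third position 4-fold.
Codon 9 UAU (Tyr): third position 2-fold.
Four-fold degenerate third positions: 5.

5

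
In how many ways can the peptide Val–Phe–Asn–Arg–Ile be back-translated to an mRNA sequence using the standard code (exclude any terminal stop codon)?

Val: 4 codons.
Phe: 2 codons.
Asn: 2 codons.
Arg: 6 codons.
Ile: 3 codons.
4 × 2 × 2 × 6 × 3 = 288.

288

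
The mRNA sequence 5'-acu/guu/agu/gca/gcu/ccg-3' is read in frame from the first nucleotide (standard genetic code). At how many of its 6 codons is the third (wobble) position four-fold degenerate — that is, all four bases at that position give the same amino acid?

5

Codon 1 ACU (Thr): third position 4-fold.
Codon 2 GUU (Val): third position 4-fold.
Codon 3 AGU (Ser): third position 2-fold.
Codon 4 GCA (Ala): third position 4-fold.
Codon 5 GCU (Ala): third position 4-fold.
Codon 6 CCG (Pro): third position 4-fold.
Four-fold degenerate third positions: 5.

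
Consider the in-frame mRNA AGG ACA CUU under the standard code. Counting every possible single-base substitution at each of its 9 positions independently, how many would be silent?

Codon 1 (AGG, Arg): 2 synonymous substitutions.
Codon 2 (ACA, Thr): 3 synonymous substitutions.
Codon 3 (CUU, Leu): 3 synonymous substitutions.
Total: 2 + 3 + 3 = 8.

8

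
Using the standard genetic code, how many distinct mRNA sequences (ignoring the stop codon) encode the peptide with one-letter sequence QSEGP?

Gln: 2 codons.
Ser: 6 codons.
Glu: 2 codons.
Gly: 4 codons.
Pro: 4 codons.
2 × 6 × 2 × 4 × 4 = 384.

384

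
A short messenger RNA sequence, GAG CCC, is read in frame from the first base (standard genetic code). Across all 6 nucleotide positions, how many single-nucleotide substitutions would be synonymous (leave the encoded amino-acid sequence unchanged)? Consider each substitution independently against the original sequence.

4

Codon 1 (GAG, Glu): 1 synonymous substitution.
Codon 2 (CCC, Pro): 3 synonymous substitutions.
Total: 1 + 3 = 4.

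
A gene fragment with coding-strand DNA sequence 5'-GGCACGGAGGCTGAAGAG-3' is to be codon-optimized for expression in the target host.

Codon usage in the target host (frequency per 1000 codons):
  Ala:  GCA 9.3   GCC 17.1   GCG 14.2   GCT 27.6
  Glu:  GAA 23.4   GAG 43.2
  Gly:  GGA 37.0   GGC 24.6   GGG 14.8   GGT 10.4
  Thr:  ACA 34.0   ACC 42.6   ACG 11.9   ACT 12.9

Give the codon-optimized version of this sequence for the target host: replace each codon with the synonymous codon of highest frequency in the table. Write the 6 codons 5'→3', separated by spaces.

Codon 1 (Gly): best is GGA at 37.0.
Codon 2 (Thr): best is ACC at 42.6.
Codon 3 (Glu): best is GAG at 43.2.
Codon 4 (Ala): best is GCT at 27.6.
Codon 5 (Glu): best is GAG at 43.2.
Codon 6 (Glu): best is GAG at 43.2.

GGA ACC GAG GCT GAG GAG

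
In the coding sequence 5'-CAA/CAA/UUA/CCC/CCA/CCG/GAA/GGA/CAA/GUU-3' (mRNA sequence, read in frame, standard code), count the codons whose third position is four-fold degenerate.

5

Codon 1 CAA (Gln): third position 2-fold.
Codon 2 CAA (Gln): third position 2-fold.
Codon 3 UUA (Leu): third position 2-fold.
Codon 4 CCC (Pro): third position 4-fold.
Codon 5 CCA (Pro): third position 4-fold.
Codon 6 CCG (Pro): third position 4-fold.
Codon 7 GAA (Glu): third position 2-fold.
Codon 8 GGA (Gly): third position 4-fold.
Codon 9 CAA (Gln): third position 2-fold.
Codon 10 GUU (Val): third position 4-fold.
Four-fold degenerate third positions: 5.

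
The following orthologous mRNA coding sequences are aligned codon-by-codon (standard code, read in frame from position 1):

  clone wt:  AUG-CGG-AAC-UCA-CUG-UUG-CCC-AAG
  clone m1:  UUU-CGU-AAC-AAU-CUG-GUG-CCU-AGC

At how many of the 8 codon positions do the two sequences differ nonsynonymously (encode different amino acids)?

4

Codon 1: AUG Met / UUU Phe — nonsynonymous.
Codon 2: CGG Arg / CGU Arg — synonymous.
Codon 3: AAC Asn / AAC Asn — identical.
Codon 4: UCA Ser / AAU Asn — nonsynonymous.
Codon 5: CUG Leu / CUG Leu — identical.
Codon 6: UUG Leu / GUG Val — nonsynonymous.
Codon 7: CCC Pro / CCU Pro — synonymous.
Codon 8: AAG Lys / AGC Ser — nonsynonymous.
Nonsynonymous differences: 4.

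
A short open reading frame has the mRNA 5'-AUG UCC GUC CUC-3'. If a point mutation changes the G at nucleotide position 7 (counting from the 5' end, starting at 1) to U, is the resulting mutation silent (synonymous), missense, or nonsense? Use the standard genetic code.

missense

Position 7 falls in codon 3: GUC → Val.
After the substitution the codon is UUC → Phe.
Val ≠ Phe, so this is a missense mutation.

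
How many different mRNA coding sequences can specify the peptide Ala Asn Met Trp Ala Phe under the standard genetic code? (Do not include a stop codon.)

Ala: 4 codons.
Asn: 2 codons.
Met: 1 codon.
Trp: 1 codon.
Ala: 4 codons.
Phe: 2 codons.
4 × 2 × 1 × 1 × 4 × 2 = 64.

64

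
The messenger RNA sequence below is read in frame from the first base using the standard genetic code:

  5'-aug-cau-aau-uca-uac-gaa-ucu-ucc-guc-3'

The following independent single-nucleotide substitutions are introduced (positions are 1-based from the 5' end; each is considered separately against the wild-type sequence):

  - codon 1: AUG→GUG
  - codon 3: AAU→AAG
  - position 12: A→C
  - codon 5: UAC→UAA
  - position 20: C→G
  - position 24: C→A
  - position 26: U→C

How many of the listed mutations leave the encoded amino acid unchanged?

2

Codon 1: AUG (Met) → GUG (Val) — missense.
Codon 3: AAU (Asn) → AAG (Lys) — missense.
Codon 4: UCA (Ser) → UCC (Ser) — synonymous.
Codon 5: UAC (Tyr) → UAA (Stop) — nonsense.
Codon 7: UCU (Ser) → UGU (Cys) — missense.
Codon 8: UCC (Ser) → UCA (Ser) — synonymous.
Codon 9: GUC (Val) → GCC (Ala) — missense.
Synonymous: 2 of 7.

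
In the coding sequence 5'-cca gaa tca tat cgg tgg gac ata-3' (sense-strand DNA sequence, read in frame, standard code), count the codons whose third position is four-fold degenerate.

Codon 1 CCA (Pro): third position 4-fold.
Codon 2 GAA (Glu): third position 2-fold.
Codon 3 TCA (Ser): third position 4-fold.
Codon 4 TAT (Tyr): third position 2-fold.
Codon 5 CGG (Arg): third position 4-fold.
Codon 6 TGG (Trp): third position 1-fold.
Codon 7 GAC (Asp): third position 2-fold.
Codon 8 ATA (Ile): third position 3-fold.
Four-fold degenerate third positions: 3.

3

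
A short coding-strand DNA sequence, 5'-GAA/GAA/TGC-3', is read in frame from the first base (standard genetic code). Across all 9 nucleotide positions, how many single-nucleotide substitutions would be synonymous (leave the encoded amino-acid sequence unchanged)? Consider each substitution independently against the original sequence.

3

Codon 1 (GAA, Glu): 1 synonymous substitution.
Codon 2 (GAA, Glu): 1 synonymous substitution.
Codon 3 (TGC, Cys): 1 synonymous substitution.
Total: 1 + 1 + 1 = 3.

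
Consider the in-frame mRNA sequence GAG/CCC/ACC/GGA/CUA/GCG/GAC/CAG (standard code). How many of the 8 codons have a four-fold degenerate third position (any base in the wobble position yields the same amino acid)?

Codon 1 GAG (Glu): third position 2-fold.
Codon 2 CCC (Pro): third position 4-fold.
Codon 3 ACC (Thr): third position 4-fold.
Codon 4 GGA (Gly): third position 4-fold.
Codon 5 CUA (Leu): third position 4-fold.
Codon 6 GCG (Ala): third position 4-fold.
Codon 7 GAC (Asp): third position 2-fold.
Codon 8 CAG (Gln): third position 2-fold.
Four-fold degenerate third positions: 5.

5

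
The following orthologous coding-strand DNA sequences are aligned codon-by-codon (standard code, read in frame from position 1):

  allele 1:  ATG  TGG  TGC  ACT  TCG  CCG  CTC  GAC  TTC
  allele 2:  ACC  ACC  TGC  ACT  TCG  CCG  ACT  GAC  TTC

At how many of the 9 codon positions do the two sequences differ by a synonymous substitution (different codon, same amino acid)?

Codon 1: ATG Met / ACC Thr — nonsynonymous.
Codon 2: TGG Trp / ACC Thr — nonsynonymous.
Codon 3: TGC Cys / TGC Cys — identical.
Codon 4: ACT Thr / ACT Thr — identical.
Codon 5: TCG Ser / TCG Ser — identical.
Codon 6: CCG Pro / CCG Pro — identical.
Codon 7: CTC Leu / ACT Thr — nonsynonymous.
Codon 8: GAC Asp / GAC Asp — identical.
Codon 9: TTC Phe / TTC Phe — identical.
Synonymous differences: 0.

0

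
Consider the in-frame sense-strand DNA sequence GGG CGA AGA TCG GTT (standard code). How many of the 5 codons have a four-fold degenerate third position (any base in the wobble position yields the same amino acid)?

Codon 1 GGG (Gly): third position 4-fold.
Codon 2 CGA (Arg): third position 4-fold.
Codon 3 AGA (Arg): third position 2-fold.
Codon 4 TCG (Ser): third position 4-fold.
Codon 5 GTT (Val): third position 4-fold.
Four-fold degenerate third positions: 4.

4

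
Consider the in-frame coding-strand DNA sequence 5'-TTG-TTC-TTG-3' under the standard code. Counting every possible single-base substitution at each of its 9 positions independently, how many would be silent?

Codon 1 (TTG, Leu): 2 synonymous substitutions.
Codon 2 (TTC, Phe): 1 synonymous substitution.
Codon 3 (TTG, Leu): 2 synonymous substitutions.
Total: 2 + 1 + 2 = 5.

5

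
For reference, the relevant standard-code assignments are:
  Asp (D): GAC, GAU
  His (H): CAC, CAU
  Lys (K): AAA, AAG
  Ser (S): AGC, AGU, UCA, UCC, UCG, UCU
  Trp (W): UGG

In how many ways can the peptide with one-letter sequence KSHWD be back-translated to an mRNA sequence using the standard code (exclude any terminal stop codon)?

48

Lys: 2 codons.
Ser: 6 codons.
His: 2 codons.
Trp: 1 codon.
Asp: 2 codons.
2 × 6 × 2 × 1 × 2 = 48.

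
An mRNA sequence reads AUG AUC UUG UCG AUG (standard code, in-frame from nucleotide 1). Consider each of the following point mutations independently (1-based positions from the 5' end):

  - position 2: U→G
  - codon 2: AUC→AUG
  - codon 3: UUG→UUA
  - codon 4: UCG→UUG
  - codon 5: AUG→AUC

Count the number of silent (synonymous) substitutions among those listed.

Codon 1: AUG (Met) → AGG (Arg) — missense.
Codon 2: AUC (Ile) → AUG (Met) — missense.
Codon 3: UUG (Leu) → UUA (Leu) — synonymous.
Codon 4: UCG (Ser) → UUG (Leu) — missense.
Codon 5: AUG (Met) → AUC (Ile) — missense.
Synonymous: 1 of 5.

1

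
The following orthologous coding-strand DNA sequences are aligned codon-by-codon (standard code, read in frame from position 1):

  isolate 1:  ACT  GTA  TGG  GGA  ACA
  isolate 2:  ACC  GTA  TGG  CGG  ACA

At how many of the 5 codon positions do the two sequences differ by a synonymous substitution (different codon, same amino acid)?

1

Codon 1: ACT Thr / ACC Thr — synonymous.
Codon 2: GTA Val / GTA Val — identical.
Codon 3: TGG Trp / TGG Trp — identical.
Codon 4: GGA Gly / CGG Arg — nonsynonymous.
Codon 5: ACA Thr / ACA Thr — identical.
Synonymous differences: 1.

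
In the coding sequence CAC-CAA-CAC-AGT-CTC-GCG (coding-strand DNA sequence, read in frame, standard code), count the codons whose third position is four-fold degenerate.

2

Codon 1 CAC (His): third position 2-fold.
Codon 2 CAA (Gln): third position 2-fold.
Codon 3 CAC (His): third position 2-fold.
Codon 4 AGT (Ser): third position 2-fold.
Codon 5 CTC (Leu): third position 4-fold.
Codon 6 GCG (Ala): third position 4-fold.
Four-fold degenerate third positions: 2.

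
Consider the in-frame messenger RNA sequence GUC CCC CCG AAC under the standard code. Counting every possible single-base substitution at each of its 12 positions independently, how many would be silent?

10

Codon 1 (GUC, Val): 3 synonymous substitutions.
Codon 2 (CCC, Pro): 3 synonymous substitutions.
Codon 3 (CCG, Pro): 3 synonymous substitutions.
Codon 4 (AAC, Asn): 1 synonymous substitution.
Total: 3 + 3 + 3 + 1 = 10.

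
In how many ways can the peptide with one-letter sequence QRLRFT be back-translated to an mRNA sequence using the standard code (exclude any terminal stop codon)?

3456

Gln: 2 codons.
Arg: 6 codons.
Leu: 6 codons.
Arg: 6 codons.
Phe: 2 codons.
Thr: 4 codons.
2 × 6 × 6 × 6 × 2 × 4 = 3456.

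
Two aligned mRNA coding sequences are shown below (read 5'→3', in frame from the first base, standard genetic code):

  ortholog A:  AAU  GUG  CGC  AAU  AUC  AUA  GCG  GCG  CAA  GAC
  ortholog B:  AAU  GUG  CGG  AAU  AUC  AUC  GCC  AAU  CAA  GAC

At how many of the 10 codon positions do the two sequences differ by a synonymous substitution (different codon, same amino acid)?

Codon 1: AAU Asn / AAU Asn — identical.
Codon 2: GUG Val / GUG Val — identical.
Codon 3: CGC Arg / CGG Arg — synonymous.
Codon 4: AAU Asn / AAU Asn — identical.
Codon 5: AUC Ile / AUC Ile — identical.
Codon 6: AUA Ile / AUC Ile — synonymous.
Codon 7: GCG Ala / GCC Ala — synonymous.
Codon 8: GCG Ala / AAU Asn — nonsynonymous.
Codon 9: CAA Gln / CAA Gln — identical.
Codon 10: GAC Asp / GAC Asp — identical.
Synonymous differences: 3.

3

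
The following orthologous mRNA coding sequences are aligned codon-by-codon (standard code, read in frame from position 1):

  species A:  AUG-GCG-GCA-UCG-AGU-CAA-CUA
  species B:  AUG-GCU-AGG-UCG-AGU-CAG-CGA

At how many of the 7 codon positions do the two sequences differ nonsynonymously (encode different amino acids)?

2

Codon 1: AUG Met / AUG Met — identical.
Codon 2: GCG Ala / GCU Ala — synonymous.
Codon 3: GCA Ala / AGG Arg — nonsynonymous.
Codon 4: UCG Ser / UCG Ser — identical.
Codon 5: AGU Ser / AGU Ser — identical.
Codon 6: CAA Gln / CAG Gln — synonymous.
Codon 7: CUA Leu / CGA Arg — nonsynonymous.
Nonsynonymous differences: 2.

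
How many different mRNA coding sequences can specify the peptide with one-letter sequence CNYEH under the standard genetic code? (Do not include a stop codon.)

Cys: 2 codons.
Asn: 2 codons.
Tyr: 2 codons.
Glu: 2 codons.
His: 2 codons.
2 × 2 × 2 × 2 × 2 = 32.

32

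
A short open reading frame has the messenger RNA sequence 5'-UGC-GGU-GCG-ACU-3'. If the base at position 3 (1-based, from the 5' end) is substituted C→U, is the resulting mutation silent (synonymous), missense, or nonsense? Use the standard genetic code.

silent

Position 3 falls in codon 1: UGC → Cys.
After the substitution the codon is UGU → Cys.
Both encode Cys, so the change is synonymous.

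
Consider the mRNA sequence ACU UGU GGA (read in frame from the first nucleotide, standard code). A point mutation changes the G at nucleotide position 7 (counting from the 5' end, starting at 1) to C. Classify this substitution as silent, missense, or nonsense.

Position 7 falls in codon 3: GGA → Gly.
After the substitution the codon is CGA → Arg.
Gly ≠ Arg, so this is a missense mutation.

missense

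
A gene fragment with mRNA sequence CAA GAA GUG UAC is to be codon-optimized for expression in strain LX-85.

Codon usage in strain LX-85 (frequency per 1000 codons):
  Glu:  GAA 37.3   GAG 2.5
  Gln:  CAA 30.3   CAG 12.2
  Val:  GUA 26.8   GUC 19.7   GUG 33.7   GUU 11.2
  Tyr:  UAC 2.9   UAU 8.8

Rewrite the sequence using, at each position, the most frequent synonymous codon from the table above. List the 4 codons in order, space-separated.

Codon 1 (Gln): best is CAA at 30.3.
Codon 2 (Glu): best is GAA at 37.3.
Codon 3 (Val): best is GUG at 33.7.
Codon 4 (Tyr): best is UAU at 8.8.

CAA GAA GUG UAU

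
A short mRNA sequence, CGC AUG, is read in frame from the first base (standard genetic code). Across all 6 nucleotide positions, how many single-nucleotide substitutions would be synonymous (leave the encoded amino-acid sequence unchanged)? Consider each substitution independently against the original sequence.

Codon 1 (CGC, Arg): 3 synonymous substitutions.
Codon 2 (AUG, Met): 0 synonymous substitutions.
Total: 3 + 0 = 3.

3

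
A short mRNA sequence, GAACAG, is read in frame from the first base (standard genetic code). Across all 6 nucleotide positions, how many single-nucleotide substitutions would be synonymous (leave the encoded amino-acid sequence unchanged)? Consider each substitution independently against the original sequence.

2

Codon 1 (GAA, Glu): 1 synonymous substitution.
Codon 2 (CAG, Gln): 1 synonymous substitution.
Total: 1 + 1 = 2.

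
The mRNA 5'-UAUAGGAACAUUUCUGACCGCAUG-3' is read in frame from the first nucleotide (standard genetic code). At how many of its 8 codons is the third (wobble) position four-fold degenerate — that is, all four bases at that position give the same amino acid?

Codon 1 UAU (Tyr): third position 2-fold.
Codon 2 AGG (Arg): third position 2-fold.
Codon 3 AAC (Asn): third position 2-fold.
Codon 4 AUU (Ile): third position 3-fold.
Codon 5 UCU (Ser): third position 4-fold.
Codon 6 GAC (Asp): third position 2-fold.
Codon 7 CGC (Arg): third position 4-fold.
Codon 8 AUG (Met): third position 1-fold.
Four-fold degenerate third positions: 2.

2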